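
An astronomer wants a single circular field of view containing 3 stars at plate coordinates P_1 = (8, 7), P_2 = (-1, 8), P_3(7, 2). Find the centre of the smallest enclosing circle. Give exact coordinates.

(75/23, 123/23)

Side lengths²: P_1P_2² = 82, P_1P_3² = 26, P_2P_3² = 100.
Since P_2P_3² = 100 < 82 + 26 = 108, the triangle is acute, so the smallest enclosing circle is the circumcircle.
Circumcentre = (75/23, 123/23), r² = 13325/529.
Centre = (75/23, 123/23).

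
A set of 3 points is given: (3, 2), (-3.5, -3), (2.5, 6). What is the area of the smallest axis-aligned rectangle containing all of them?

x ranges over [-3.5, 3], width 6.5.
y ranges over [-3, 6], height 9.
Area = 6.5 × 9 = 58.5.

58.5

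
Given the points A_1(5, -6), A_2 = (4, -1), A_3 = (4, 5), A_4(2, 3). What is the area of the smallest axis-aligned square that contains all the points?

The bounding box has width 3 and height 11.
An axis-aligned square enclosing the set must have side ≥ max(width, height).
So the minimum side is max(3, 11) = 11.
Area = 11² = 121.

121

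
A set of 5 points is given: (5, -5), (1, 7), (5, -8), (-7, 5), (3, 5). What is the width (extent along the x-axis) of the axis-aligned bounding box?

max x = 5, min x = -7, so width = 12.

12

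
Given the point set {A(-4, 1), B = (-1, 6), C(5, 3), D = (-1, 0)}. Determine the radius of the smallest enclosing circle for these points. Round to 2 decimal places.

4.61

By Welzl's lemma the MEC is supported by two points (diametrically opposite) or three points (on a circumcircle).
The farthest pair is A–C with squared distance 85. The circle on this segment as diameter has centre (0.5, 2) and r² = 85/4 = 21.25.
Check B: distance² to centre = 18.25 ≤ 21.25, so it lies inside.
All remaining points lie in this disk, and no smaller disk contains both endpoints, so this is the minimum enclosing circle.
r = √(21.25) ≈ 4.61.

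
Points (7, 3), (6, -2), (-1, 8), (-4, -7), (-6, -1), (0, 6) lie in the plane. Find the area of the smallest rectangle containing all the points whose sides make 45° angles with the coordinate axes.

178.5

In coordinates u = x + y, v = x − y the rectangle is axis-aligned; the map (x,y)→(u,v) scales areas by 2.
u-values: 10, 4, 7, -11, -7, 6; range = 10 − (-11) = 21.
v-values: 4, 8, -9, 3, -5, -6; range = 8 − (-9) = 17.
Area = (21 × 17) / 2 = 178.5.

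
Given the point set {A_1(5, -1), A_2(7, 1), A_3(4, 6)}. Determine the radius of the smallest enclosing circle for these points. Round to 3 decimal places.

Side lengths²: A_1A_2² = 8, A_1A_3² = 50, A_2A_3² = 34.
Since A_1A_3² = 50 ≥ 34 + 8 = 42, the angle opposite A_1A_3 is not acute, so the smallest enclosing circle has A_1A_3 as diameter.
Centre = midpoint of A_1A_3 = (4.5, 2.5), r² = 50/4 = 12.5.
r = √(12.5) ≈ 3.536.

3.536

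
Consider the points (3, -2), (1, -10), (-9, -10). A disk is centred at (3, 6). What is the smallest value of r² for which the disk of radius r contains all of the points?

The required radius is the distance from (3, 6) to the farthest point.
Squared distances: 64, 260, 400.
Maximum is 400, attained at (-9, -10).

400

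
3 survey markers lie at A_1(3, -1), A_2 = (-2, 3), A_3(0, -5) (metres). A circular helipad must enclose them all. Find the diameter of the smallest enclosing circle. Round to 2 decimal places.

Side lengths²: A_1A_2² = 41, A_1A_3² = 25, A_2A_3² = 68.
Since A_2A_3² = 68 ≥ 41 + 25 = 66, the angle opposite A_2A_3 is not acute, so the smallest enclosing circle has A_2A_3 as diameter.
Centre = midpoint of A_2A_3 = (-1, -1), r² = 68/4 = 17.
Diameter = 2r = 2√17 ≈ 8.25.

8.25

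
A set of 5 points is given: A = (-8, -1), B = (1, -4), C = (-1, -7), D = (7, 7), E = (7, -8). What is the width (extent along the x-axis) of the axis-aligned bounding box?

max x = 7, min x = -8, so width = 15.

15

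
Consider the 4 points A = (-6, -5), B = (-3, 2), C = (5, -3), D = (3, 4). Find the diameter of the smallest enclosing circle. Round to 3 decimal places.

A smallest enclosing disk is always determined by at most three of the input points on its boundary.
The minimum enclosing circle is determined by three boundary points: A, C, D.
Their circumcentre is (-19/18, -17/18) with r² = 6625/162.
The farthest remaining point B is at distance² 2017/162 ≤ 6625/162.
Diameter = 2r = 2√(6625/162) ≈ 12.790.

12.790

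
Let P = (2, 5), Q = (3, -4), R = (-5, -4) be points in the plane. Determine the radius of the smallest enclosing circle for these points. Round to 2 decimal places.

Side lengths²: PQ² = 82, PR² = 130, QR² = 64.
Since PR² = 130 < 82 + 64 = 146, the triangle is acute, so the smallest enclosing circle is the circumcircle.
Circumcentre = (-1, 1/9), r² = 2665/81.
r = √(2665/81) ≈ 5.74.

5.74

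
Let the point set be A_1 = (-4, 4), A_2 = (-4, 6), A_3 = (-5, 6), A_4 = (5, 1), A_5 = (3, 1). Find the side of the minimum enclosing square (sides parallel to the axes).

The bounding box has width 10 and height 5.
An axis-aligned square enclosing the set must have side ≥ max(width, height).
So the minimum side is max(10, 5) = 10.

10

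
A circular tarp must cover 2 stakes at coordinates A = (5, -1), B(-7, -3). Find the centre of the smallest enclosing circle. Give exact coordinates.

(-1, -2)

The smallest circle enclosing two points has them as diameter endpoints.
Centre = midpoint = (-1, -2); r² = |AB|²/4 = 148/4 = 37.
Centre = (-1, -2).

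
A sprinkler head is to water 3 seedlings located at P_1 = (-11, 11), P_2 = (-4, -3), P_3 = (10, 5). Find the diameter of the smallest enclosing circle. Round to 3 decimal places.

Side lengths²: P_1P_2² = 245, P_1P_3² = 477, P_2P_3² = 260.
Since P_1P_3² = 477 < 260 + 245 = 505, the triangle is acute, so the smallest enclosing circle is the circumcircle.
Circumcentre = (-2/3, 89/12), r² = 17225/144.
Diameter = 2r = 2√(17225/144) ≈ 21.874.

21.874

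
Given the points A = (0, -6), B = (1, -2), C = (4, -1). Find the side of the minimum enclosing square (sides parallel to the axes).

The bounding box has width 4 and height 5.
An axis-aligned square enclosing the set must have side ≥ max(width, height).
So the minimum side is max(4, 5) = 5.

5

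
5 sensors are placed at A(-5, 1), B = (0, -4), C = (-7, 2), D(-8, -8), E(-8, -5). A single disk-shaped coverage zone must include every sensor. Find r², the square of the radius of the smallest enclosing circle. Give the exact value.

The minimum enclosing circle is determined by three boundary points: B, C, D.
Their circumcentre is (-205/38, -61/19) with r² = 42925/1444.
The farthest remaining point A is at distance² 25825/1444 ≤ 42925/1444.

42925/1444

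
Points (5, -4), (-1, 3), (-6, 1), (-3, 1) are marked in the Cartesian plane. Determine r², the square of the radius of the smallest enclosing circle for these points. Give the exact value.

The minimum enclosing circle of a finite set is fixed by two of the points (as a diameter) or three (as a circumcircle).
The farthest pair is (5, -4)–(-6, 1) with squared distance 146. The circle on this segment as diameter has centre (-0.5, -1.5) and r² = 146/4 = 36.5.
Check (-1, 3): distance² to centre = 20.5 ≤ 36.5, so it lies inside.
All remaining points lie in this disk, and no smaller disk contains both endpoints, so this is the minimum enclosing circle.

36.5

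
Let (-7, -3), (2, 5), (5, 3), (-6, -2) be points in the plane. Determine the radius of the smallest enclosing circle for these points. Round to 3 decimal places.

6.708

A smallest enclosing disk is always determined by at most three of the input points on its boundary.
The farthest pair is (-7, -3)–(5, 3) with squared distance 180. The circle on this segment as diameter has centre (-1, 0) and r² = 180/4 = 45.
Check (2, 5): distance² to centre = 34 ≤ 45, so it lies inside.
All remaining points lie in this disk, and no smaller disk contains both endpoints, so this is the minimum enclosing circle.
r = √45 ≈ 6.708.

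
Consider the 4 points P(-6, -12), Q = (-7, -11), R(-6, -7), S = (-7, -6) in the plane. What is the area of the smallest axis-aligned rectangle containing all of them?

x ranges over [-7, -6], width 1.
y ranges over [-12, -6], height 6.
Area = 1 × 6 = 6.

6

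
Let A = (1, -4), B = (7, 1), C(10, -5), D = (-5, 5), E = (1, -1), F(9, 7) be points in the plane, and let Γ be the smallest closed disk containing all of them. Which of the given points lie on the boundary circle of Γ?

C, D, F

The minimum enclosing circle of a finite set is fixed by two of the points (as a diameter) or three (as a circumcircle).
The minimum enclosing circle is determined by three boundary points: C, D, F.
Their circumcentre is (95/34, 15/34) with r² = 47125/578.
The farthest remaining point A is at distance² 13261/578 ≤ 47125/578.
The points at distance exactly r from the centre are C, D, F — 3 points.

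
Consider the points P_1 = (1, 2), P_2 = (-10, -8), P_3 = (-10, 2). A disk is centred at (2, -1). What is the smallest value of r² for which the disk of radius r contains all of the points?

The required radius is the distance from (2, -1) to the farthest point.
Squared distances: 10, 193, 153.
Maximum is 193, attained at P_2.

193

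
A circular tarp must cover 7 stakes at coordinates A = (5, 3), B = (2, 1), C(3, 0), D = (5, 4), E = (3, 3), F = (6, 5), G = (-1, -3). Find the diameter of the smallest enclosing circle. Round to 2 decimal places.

A smallest enclosing disk is always determined by at most three of the input points on its boundary.
The farthest pair is F–G with squared distance 113. The circle on this segment as diameter has centre (2.5, 1) and r² = 113/4 = 28.25.
Check A: distance² to centre = 10.25 ≤ 28.25, so it lies inside.
All remaining points lie in this disk, and no smaller disk contains both endpoints, so this is the minimum enclosing circle.
Diameter = 2r = 2√(28.25) ≈ 10.63.

10.63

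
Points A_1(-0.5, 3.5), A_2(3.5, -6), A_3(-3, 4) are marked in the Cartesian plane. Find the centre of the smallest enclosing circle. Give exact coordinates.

(0.25, -1)

Side lengths²: A_1A_2² = 106.25, A_1A_3² = 6.5, A_2A_3² = 142.25.
Since A_2A_3² = 142.25 ≥ 106.25 + 6.5 = 112.75, the angle opposite A_2A_3 is not acute, so the smallest enclosing circle has A_2A_3 as diameter.
Centre = midpoint of A_2A_3 = (0.25, -1), r² = 142.25/4 = 35.5625.
Centre = (0.25, -1).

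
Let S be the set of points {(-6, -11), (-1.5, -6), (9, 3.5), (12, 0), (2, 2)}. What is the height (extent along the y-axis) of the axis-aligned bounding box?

max y = 3.5, min y = -11, so height = 14.5.

14.5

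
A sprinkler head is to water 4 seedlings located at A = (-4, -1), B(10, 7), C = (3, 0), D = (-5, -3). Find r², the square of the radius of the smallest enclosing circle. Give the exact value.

81.25

A smallest enclosing disk is always determined by at most three of the input points on its boundary.
The farthest pair is B–D with squared distance 325. The circle on this segment as diameter has centre (2.5, 2) and r² = 325/4 = 81.25.
Check A: distance² to centre = 51.25 ≤ 81.25, so it lies inside.
All remaining points lie in this disk, and no smaller disk contains both endpoints, so this is the minimum enclosing circle.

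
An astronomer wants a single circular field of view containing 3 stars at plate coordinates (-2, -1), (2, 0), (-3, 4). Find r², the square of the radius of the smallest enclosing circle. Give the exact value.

Call the three points A, B, C in the order given.
Side lengths²: AB² = 17, AC² = 26, BC² = 41.
Since BC² = 41 < 26 + 17 = 43, the triangle is acute, so the smallest enclosing circle is the circumcircle.
Circumcentre = (-25/42, 79/42), r² = 9061/882.

9061/882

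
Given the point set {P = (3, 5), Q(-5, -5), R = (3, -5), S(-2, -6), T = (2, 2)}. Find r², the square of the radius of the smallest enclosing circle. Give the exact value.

41

By Welzl's lemma the MEC is supported by two points (diametrically opposite) or three points (on a circumcircle).
The farthest pair is P–Q with squared distance 164. The circle on this segment as diameter has centre (-1, 0) and r² = 164/4 = 41.
Check R: distance² to centre = 41 ≤ 41, so it lies inside.
All remaining points lie in this disk, and no smaller disk contains both endpoints, so this is the minimum enclosing circle.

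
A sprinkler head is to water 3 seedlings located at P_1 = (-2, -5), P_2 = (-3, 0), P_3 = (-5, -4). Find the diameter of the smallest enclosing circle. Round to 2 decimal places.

5.15

Side lengths²: P_1P_2² = 26, P_1P_3² = 10, P_2P_3² = 20.
Since P_1P_2² = 26 < 20 + 10 = 30, the triangle is acute, so the smallest enclosing circle is the circumcircle.
Circumcentre = (-20/7, -18/7), r² = 325/49.
Diameter = 2r = 2√(325/49) ≈ 5.15.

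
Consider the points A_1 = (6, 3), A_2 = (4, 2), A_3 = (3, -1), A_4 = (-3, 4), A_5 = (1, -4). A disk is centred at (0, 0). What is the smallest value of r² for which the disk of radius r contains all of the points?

45

The required radius is the distance from (0, 0) to the farthest point.
Squared distances: 45, 20, 10, 25, 17.
Maximum is 45, attained at A_1.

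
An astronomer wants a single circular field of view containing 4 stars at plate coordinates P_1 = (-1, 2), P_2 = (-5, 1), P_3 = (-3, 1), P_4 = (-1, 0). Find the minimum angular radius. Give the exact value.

2.125

A smallest enclosing disk is always determined by at most three of the input points on its boundary.
The minimum enclosing circle is determined by three boundary points: P_1, P_2, P_4.
Their circumcentre is (-2.875, 1) with r² = 4.515625.
The farthest remaining point P_3 is at distance² 0.015625 ≤ 4.515625.
r = √(4.515625) = 2.125.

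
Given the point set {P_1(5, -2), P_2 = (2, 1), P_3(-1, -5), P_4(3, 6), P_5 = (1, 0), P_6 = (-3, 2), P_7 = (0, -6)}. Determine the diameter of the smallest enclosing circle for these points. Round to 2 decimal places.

A smallest enclosing disk is always determined by at most three of the input points on its boundary.
The farthest pair is P_4–P_7 with squared distance 153. The circle on this segment as diameter has centre (1.5, 0) and r² = 153/4 = 38.25.
Check P_1: distance² to centre = 16.25 ≤ 38.25, so it lies inside.
All remaining points lie in this disk, and no smaller disk contains both endpoints, so this is the minimum enclosing circle.
Diameter = 2r = 2√(38.25) ≈ 12.37.

12.37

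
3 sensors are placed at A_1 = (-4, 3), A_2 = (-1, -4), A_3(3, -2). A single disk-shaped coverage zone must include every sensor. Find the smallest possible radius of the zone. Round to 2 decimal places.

4.31

Side lengths²: A_1A_2² = 58, A_1A_3² = 74, A_2A_3² = 20.
Since A_1A_3² = 74 < 58 + 20 = 78, the triangle is acute, so the smallest enclosing circle is the circumcircle.
Circumcentre = (-11/17, 5/17), r² = 5365/289.
r = √(5365/289) ≈ 4.31.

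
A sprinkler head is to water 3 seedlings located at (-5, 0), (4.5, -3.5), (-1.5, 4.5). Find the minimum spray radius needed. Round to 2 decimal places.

5.25

Call the three points A, B, C in the order given.
Side lengths²: AB² = 102.5, AC² = 32.5, BC² = 100.
Since AB² = 102.5 < 100 + 32.5 = 132.5, the triangle is acute, so the smallest enclosing circle is the circumcircle.
Circumcentre = (5/22, -5/11), r² = 13325/484.
r = √(13325/484) ≈ 5.25.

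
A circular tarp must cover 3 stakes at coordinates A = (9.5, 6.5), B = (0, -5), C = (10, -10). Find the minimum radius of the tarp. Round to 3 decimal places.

8.471

Side lengths²: AB² = 222.5, AC² = 272.5, BC² = 125.
Since AC² = 272.5 < 222.5 + 125 = 347.5, the triangle is acute, so the smallest enclosing circle is the circumcircle.
Circumcentre = (102/13, -47/26), r² = 48505/676.
r = √(48505/676) ≈ 8.471.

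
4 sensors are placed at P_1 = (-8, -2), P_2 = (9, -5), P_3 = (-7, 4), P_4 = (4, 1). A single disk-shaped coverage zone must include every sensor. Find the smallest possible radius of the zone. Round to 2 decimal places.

9.18

A smallest enclosing disk is always determined by at most three of the input points on its boundary.
The farthest pair is P_2–P_3 with squared distance 337. The circle on this segment as diameter has centre (1, -0.5) and r² = 337/4 = 84.25.
Check P_1: distance² to centre = 83.25 ≤ 84.25, so it lies inside.
All remaining points lie in this disk, and no smaller disk contains both endpoints, so this is the minimum enclosing circle.
r = √(84.25) ≈ 9.18.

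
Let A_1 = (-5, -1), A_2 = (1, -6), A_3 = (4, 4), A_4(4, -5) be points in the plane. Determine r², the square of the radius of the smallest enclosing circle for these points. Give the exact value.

5141/162

By Welzl's lemma the MEC is supported by two points (diametrically opposite) or three points (on a circumcircle).
The minimum enclosing circle is determined by three boundary points: A_1, A_3, A_4.
Their circumcentre is (11/18, -0.5) with r² = 5141/162.
The farthest remaining point A_2 is at distance² 4925/162 ≤ 5141/162.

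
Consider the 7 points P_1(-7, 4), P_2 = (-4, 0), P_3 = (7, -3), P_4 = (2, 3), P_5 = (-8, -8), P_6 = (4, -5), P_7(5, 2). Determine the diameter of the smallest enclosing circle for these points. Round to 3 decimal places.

The minimum enclosing circle of a finite set is fixed by two of the points (as a diameter) or three (as a circumcircle).
The minimum enclosing circle is determined by three boundary points: P_1, P_3, P_5.
Their circumcentre is (-1.5, -2.5) with r² = 72.5.
The farthest remaining point P_7 is at distance² 62.5 ≤ 72.5.
Diameter = 2r = 2√(72.5) ≈ 17.029.

17.029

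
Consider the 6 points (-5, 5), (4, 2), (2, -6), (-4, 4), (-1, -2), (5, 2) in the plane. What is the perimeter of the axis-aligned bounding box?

42

Width = max x − min x = 5 − (-5) = 10.
Height = max y − min y = 5 − (-6) = 11.
Perimeter = 2(10 + 11) = 42.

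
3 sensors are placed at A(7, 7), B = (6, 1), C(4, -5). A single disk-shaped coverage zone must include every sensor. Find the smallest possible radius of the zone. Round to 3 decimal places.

6.185

Side lengths²: AB² = 37, AC² = 153, BC² = 40.
Since AC² = 153 ≥ 40 + 37 = 77, the angle opposite AC is not acute, so the smallest enclosing circle has AC as diameter.
Centre = midpoint of AC = (5.5, 1), r² = 153/4 = 38.25.
r = √(38.25) ≈ 6.185.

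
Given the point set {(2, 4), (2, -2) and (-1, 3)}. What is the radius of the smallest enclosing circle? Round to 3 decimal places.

Call the three points A, B, C in the order given.
Side lengths²: AB² = 36, AC² = 10, BC² = 34.
Since AB² = 36 < 34 + 10 = 44, the triangle is acute, so the smallest enclosing circle is the circumcircle.
Circumcentre = (4/3, 1), r² = 85/9.
r = √(85/9) ≈ 3.073.

3.073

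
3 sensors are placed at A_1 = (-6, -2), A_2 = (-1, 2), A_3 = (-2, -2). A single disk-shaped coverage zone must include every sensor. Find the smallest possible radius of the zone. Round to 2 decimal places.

Side lengths²: A_1A_2² = 41, A_1A_3² = 16, A_2A_3² = 17.
Since A_1A_2² = 41 ≥ 17 + 16 = 33, the angle opposite A_1A_2 is not acute, so the smallest enclosing circle has A_1A_2 as diameter.
Centre = midpoint of A_1A_2 = (-3.5, 0), r² = 41/4 = 10.25.
r = √(10.25) ≈ 3.20.

3.20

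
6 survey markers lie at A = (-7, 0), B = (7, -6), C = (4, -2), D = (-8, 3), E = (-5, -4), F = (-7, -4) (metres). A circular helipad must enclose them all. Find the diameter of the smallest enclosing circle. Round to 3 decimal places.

By Welzl's lemma the MEC is supported by two points (diametrically opposite) or three points (on a circumcircle).
The farthest pair is B–D with squared distance 306. The circle on this segment as diameter has centre (-0.5, -1.5) and r² = 306/4 = 76.5.
Check A: distance² to centre = 44.5 ≤ 76.5, so it lies inside.
All remaining points lie in this disk, and no smaller disk contains both endpoints, so this is the minimum enclosing circle.
Diameter = 2r = 2√(76.5) ≈ 17.493.

17.493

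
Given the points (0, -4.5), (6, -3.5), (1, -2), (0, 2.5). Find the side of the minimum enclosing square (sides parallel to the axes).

The bounding box has width 6 and height 7.
An axis-aligned square enclosing the set must have side ≥ max(width, height).
So the minimum side is max(6, 7) = 7.

7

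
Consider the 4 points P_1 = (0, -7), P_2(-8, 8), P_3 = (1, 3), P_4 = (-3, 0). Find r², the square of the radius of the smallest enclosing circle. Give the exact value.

The minimum enclosing circle of a finite set is fixed by two of the points (as a diameter) or three (as a circumcircle).
The farthest pair is P_1–P_2 with squared distance 289. The circle on this segment as diameter has centre (-4, 0.5) and r² = 289/4 = 72.25.
Check P_3: distance² to centre = 31.25 ≤ 72.25, so it lies inside.
All remaining points lie in this disk, and no smaller disk contains both endpoints, so this is the minimum enclosing circle.

72.25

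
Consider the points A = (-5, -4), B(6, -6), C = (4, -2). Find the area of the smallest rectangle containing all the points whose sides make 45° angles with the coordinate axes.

In coordinates u = x + y, v = x − y the rectangle is axis-aligned; the map (x,y)→(u,v) scales areas by 2.
u-values: -9, 0, 2; range = 2 − (-9) = 11.
v-values: -1, 12, 6; range = 12 − (-1) = 13.
Area = (11 × 13) / 2 = 71.5.

71.5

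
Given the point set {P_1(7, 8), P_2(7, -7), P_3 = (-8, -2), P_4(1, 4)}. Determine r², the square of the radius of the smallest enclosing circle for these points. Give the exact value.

The minimum enclosing circle of a finite set is fixed by two of the points (as a diameter) or three (as a circumcircle).
The minimum enclosing circle is determined by three boundary points: P_1, P_2, P_3.
Their circumcentre is (7/6, 0.5) with r² = 1625/18.
The farthest remaining point P_4 is at distance² 221/18 ≤ 1625/18.

1625/18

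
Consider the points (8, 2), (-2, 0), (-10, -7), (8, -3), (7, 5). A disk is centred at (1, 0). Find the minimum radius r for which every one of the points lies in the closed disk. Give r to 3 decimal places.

The required radius is the distance from (1, 0) to the farthest point.
Squared distances: 53, 9, 170, 58, 61.
Maximum is 170, attained at (-10, -7).
r = √170 ≈ 13.038.

13.038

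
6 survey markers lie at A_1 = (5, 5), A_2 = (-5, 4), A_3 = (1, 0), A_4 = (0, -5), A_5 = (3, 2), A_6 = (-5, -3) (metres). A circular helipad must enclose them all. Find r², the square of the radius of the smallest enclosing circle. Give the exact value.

41

By Welzl's lemma the MEC is supported by two points (diametrically opposite) or three points (on a circumcircle).
The farthest pair is A_1–A_6 with squared distance 164. The circle on this segment as diameter has centre (0, 1) and r² = 164/4 = 41.
Check A_2: distance² to centre = 34 ≤ 41, so it lies inside.
All remaining points lie in this disk, and no smaller disk contains both endpoints, so this is the minimum enclosing circle.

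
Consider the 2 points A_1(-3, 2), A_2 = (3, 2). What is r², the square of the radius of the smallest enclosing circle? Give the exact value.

9

The smallest circle enclosing two points has them as diameter endpoints.
Centre = midpoint = (0, 2); r² = |A_1A_2|²/4 = 36/4 = 9.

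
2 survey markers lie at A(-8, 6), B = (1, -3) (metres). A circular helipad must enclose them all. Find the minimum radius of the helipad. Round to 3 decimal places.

The smallest circle enclosing two points has them as diameter endpoints.
Centre = midpoint = (-3.5, 1.5); r² = |AB|²/4 = 162/4 = 40.5.
r = √(40.5) ≈ 6.364.

6.364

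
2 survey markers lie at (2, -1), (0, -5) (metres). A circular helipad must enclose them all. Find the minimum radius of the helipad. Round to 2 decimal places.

2.24

The smallest circle enclosing two points has them as diameter endpoints.
Centre = midpoint = (1, -3); r² = |(2, -1)−(0, -5)|²/4 = 20/4 = 5.
r = √5 ≈ 2.24.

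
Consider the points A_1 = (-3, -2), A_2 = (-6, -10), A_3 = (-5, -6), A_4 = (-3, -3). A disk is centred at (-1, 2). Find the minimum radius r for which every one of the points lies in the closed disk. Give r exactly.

13

The required radius is the distance from (-1, 2) to the farthest point.
Squared distances: 20, 169, 80, 29.
Maximum is 169, attained at A_2.
r = √169 = 13.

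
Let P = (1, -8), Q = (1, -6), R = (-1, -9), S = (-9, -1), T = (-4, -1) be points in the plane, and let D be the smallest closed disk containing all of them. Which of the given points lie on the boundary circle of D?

P, S

The minimum enclosing circle of a finite set is fixed by two of the points (as a diameter) or three (as a circumcircle).
The farthest pair is P–S with squared distance 149. The circle on this segment as diameter has centre (-4, -4.5) and r² = 149/4 = 37.25.
Check Q: distance² to centre = 27.25 ≤ 37.25, so it lies inside.
All remaining points lie in this disk, and no smaller disk contains both endpoints, so this is the minimum enclosing circle.
The points at distance exactly r from the centre are P, S — 2 points.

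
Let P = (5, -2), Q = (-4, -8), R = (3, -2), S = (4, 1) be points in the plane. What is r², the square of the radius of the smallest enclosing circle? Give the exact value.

A smallest enclosing disk is always determined by at most three of the input points on its boundary.
The farthest pair is Q–S with squared distance 145. The circle on this segment as diameter has centre (0, -3.5) and r² = 145/4 = 36.25.
Check P: distance² to centre = 27.25 ≤ 36.25, so it lies inside.
All remaining points lie in this disk, and no smaller disk contains both endpoints, so this is the minimum enclosing circle.

36.25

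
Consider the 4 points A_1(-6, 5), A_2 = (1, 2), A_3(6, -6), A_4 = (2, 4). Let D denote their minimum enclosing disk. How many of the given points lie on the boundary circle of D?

The farthest pair is A_1–A_3 with squared distance 265. The circle on this segment as diameter has centre (0, -0.5) and r² = 265/4 = 66.25.
Check A_2: distance² to centre = 7.25 ≤ 66.25, so it lies inside.
All remaining points lie in this disk, and no smaller disk contains both endpoints, so this is the minimum enclosing circle.
The points at distance exactly r from the centre are A_1, A_3 — 2 points.

2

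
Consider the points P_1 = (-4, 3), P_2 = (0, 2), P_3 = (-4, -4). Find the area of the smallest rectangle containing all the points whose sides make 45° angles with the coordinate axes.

35

In coordinates u = x + y, v = x − y the rectangle is axis-aligned; the map (x,y)→(u,v) scales areas by 2.
u-values: -1, 2, -8; range = 2 − (-8) = 10.
v-values: -7, -2, 0; range = 0 − (-7) = 7.
Area = (10 × 7) / 2 = 35.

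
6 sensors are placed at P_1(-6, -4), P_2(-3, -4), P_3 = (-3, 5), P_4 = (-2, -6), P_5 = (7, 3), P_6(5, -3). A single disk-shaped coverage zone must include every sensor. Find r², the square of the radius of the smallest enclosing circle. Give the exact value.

The minimum enclosing circle of a finite set is fixed by two of the points (as a diameter) or three (as a circumcircle).
The farthest pair is P_1–P_5 with squared distance 218. The circle on this segment as diameter has centre (0.5, -0.5) and r² = 218/4 = 54.5.
Check P_2: distance² to centre = 24.5 ≤ 54.5, so it lies inside.
All remaining points lie in this disk, and no smaller disk contains both endpoints, so this is the minimum enclosing circle.

54.5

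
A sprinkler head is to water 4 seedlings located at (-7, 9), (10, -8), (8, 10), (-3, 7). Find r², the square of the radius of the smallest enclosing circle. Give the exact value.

The minimum enclosing circle of a finite set is fixed by two of the points (as a diameter) or three (as a circumcircle).
The farthest pair is (-7, 9)–(10, -8) with squared distance 578. The circle on this segment as diameter has centre (1.5, 0.5) and r² = 578/4 = 144.5.
Check (8, 10): distance² to centre = 132.5 ≤ 144.5, so it lies inside.
All remaining points lie in this disk, and no smaller disk contains both endpoints, so this is the minimum enclosing circle.

144.5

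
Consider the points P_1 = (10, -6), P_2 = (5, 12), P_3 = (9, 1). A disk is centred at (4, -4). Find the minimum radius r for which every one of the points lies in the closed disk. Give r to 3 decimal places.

The required radius is the distance from (4, -4) to the farthest point.
Squared distances: 40, 257, 50.
Maximum is 257, attained at P_2.
r = √257 ≈ 16.031.

16.031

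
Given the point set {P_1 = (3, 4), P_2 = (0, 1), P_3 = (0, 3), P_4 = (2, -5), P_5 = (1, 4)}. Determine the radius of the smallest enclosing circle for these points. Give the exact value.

41/9

The minimum enclosing circle is determined by three boundary points: P_1, P_4, P_5.
Their circumcentre is (2, -4/9) with r² = 1681/81.
The farthest remaining point P_3 is at distance² 1285/81 ≤ 1681/81.
r = √(1681/81) = 41/9.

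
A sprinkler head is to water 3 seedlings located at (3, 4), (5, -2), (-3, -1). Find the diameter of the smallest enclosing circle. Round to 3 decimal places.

Call the three points A, B, C in the order given.
Side lengths²: AB² = 40, AC² = 61, BC² = 65.
Since BC² = 65 < 61 + 40 = 101, the triangle is acute, so the smallest enclosing circle is the circumcircle.
Circumcentre = (55/46, 3/46), r² = 19825/1058.
Diameter = 2r = 2√(19825/1058) ≈ 8.658.

8.658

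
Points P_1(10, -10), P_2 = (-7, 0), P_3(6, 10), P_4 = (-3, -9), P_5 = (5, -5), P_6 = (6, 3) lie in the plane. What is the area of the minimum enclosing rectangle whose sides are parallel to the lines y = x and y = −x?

In coordinates u = x + y, v = x − y the rectangle is axis-aligned; the map (x,y)→(u,v) scales areas by 2.
u-values: 0, -7, 16, -12, 0, 9; range = 16 − (-12) = 28.
v-values: 20, -7, -4, 6, 10, 3; range = 20 − (-7) = 27.
Area = (28 × 27) / 2 = 378.

378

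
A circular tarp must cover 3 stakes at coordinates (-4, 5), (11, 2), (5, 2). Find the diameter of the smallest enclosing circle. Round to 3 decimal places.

Call the three points A, B, C in the order given.
Side lengths²: AB² = 234, AC² = 90, BC² = 36.
Since AB² = 234 ≥ 90 + 36 = 126, the angle opposite AB is not acute, so the smallest enclosing circle has AB as diameter.
Centre = midpoint of AB = (3.5, 3.5), r² = 234/4 = 58.5.
Diameter = 2r = 2√(58.5) ≈ 15.297.

15.297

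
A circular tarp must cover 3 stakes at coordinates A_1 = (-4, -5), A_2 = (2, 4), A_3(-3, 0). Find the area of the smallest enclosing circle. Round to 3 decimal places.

Side lengths²: A_1A_2² = 117, A_1A_3² = 26, A_2A_3² = 41.
Since A_1A_2² = 117 ≥ 41 + 26 = 67, the angle opposite A_1A_2 is not acute, so the smallest enclosing circle has A_1A_2 as diameter.
Centre = midpoint of A_1A_2 = (-1, -0.5), r² = 117/4 = 29.25.
Area = π·r² = π·29.25 ≈ 91.892.

91.892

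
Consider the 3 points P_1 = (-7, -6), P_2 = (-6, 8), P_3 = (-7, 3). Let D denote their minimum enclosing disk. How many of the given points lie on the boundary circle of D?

2

Side lengths²: P_1P_2² = 197, P_1P_3² = 81, P_2P_3² = 26.
Since P_1P_2² = 197 ≥ 81 + 26 = 107, the angle opposite P_1P_2 is not acute, so the smallest enclosing circle has P_1P_2 as diameter.
Centre = midpoint of P_1P_2 = (-6.5, 1), r² = 197/4 = 49.25.
The points at distance exactly r from the centre are P_1, P_2 — 2 points.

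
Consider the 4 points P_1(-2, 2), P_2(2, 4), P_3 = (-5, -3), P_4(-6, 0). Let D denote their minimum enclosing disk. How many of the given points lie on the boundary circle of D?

2

The farthest pair is P_2–P_3 with squared distance 98. The circle on this segment as diameter has centre (-1.5, 0.5) and r² = 98/4 = 24.5.
Check P_1: distance² to centre = 2.5 ≤ 24.5, so it lies inside.
All remaining points lie in this disk, and no smaller disk contains both endpoints, so this is the minimum enclosing circle.
The points at distance exactly r from the centre are P_2, P_3 — 2 points.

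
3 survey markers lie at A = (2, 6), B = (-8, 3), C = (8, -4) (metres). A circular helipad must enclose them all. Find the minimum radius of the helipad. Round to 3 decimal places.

Side lengths²: AB² = 109, AC² = 136, BC² = 305.
Since BC² = 305 ≥ 136 + 109 = 245, the angle opposite BC is not acute, so the smallest enclosing circle has BC as diameter.
Centre = midpoint of BC = (0, -0.5), r² = 305/4 = 76.25.
r = √(76.25) ≈ 8.732.

8.732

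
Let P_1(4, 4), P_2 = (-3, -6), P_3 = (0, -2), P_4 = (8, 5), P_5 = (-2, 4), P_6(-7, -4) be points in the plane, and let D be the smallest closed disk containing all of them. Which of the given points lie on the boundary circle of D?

The farthest pair is P_4–P_6 with squared distance 306. The circle on this segment as diameter has centre (0.5, 0.5) and r² = 306/4 = 76.5.
Check P_1: distance² to centre = 24.5 ≤ 76.5, so it lies inside.
All remaining points lie in this disk, and no smaller disk contains both endpoints, so this is the minimum enclosing circle.
The points at distance exactly r from the centre are P_4, P_6 — 2 points.

P_4, P_6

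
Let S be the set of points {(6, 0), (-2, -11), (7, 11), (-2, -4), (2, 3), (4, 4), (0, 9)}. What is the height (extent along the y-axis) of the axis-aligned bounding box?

22

max y = 11, min y = -11, so height = 22.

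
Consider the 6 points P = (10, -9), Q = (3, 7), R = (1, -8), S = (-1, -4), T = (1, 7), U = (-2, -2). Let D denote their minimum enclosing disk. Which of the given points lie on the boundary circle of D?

By Welzl's lemma the MEC is supported by two points (diametrically opposite) or three points (on a circumcircle).
The farthest pair is P–T with squared distance 337. The circle on this segment as diameter has centre (5.5, -1) and r² = 337/4 = 84.25.
Check Q: distance² to centre = 70.25 ≤ 84.25, so it lies inside.
All remaining points lie in this disk, and no smaller disk contains both endpoints, so this is the minimum enclosing circle.
The points at distance exactly r from the centre are P, T — 2 points.

P, T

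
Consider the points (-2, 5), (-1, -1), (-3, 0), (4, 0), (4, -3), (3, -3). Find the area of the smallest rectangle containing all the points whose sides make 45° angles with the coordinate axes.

In coordinates u = x + y, v = x − y the rectangle is axis-aligned; the map (x,y)→(u,v) scales areas by 2.
u-values: 3, -2, -3, 4, 1, 0; range = 4 − (-3) = 7.
v-values: -7, 0, -3, 4, 7, 6; range = 7 − (-7) = 14.
Area = (7 × 14) / 2 = 49.

49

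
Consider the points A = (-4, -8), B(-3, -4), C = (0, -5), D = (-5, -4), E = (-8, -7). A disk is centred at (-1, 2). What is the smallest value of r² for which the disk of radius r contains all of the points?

130

The required radius is the distance from (-1, 2) to the farthest point.
Squared distances: 109, 40, 50, 52, 130.
Maximum is 130, attained at E.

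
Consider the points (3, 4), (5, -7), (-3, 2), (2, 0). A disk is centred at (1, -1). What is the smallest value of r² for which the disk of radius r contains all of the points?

The required radius is the distance from (1, -1) to the farthest point.
Squared distances: 29, 52, 25, 2.
Maximum is 52, attained at (5, -7).

52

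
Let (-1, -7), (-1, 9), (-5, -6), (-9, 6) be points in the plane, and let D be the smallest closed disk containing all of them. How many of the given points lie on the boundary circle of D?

A smallest enclosing disk is always determined by at most three of the input points on its boundary.
The minimum enclosing circle is determined by three boundary points: (-1, -7), (-1, 9), (-9, 6).
Their circumcentre is (-2.5625, 1) with r² = 66.44140625.
The farthest remaining point (-5, -6) is at distance² 54.94140625 ≤ 66.44140625.
The points at distance exactly r from the centre are (-1, -7), (-1, 9), (-9, 6) — 3 points.

3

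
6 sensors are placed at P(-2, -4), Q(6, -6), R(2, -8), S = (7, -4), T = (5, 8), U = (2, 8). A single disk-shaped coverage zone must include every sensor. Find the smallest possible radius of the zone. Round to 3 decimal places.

8.139

The minimum enclosing circle of a finite set is fixed by two of the points (as a diameter) or three (as a circumcircle).
The farthest pair is R–T with squared distance 265. The circle on this segment as diameter has centre (3.5, 0) and r² = 265/4 = 66.25.
Check P: distance² to centre = 46.25 ≤ 66.25, so it lies inside.
All remaining points lie in this disk, and no smaller disk contains both endpoints, so this is the minimum enclosing circle.
r = √(66.25) ≈ 8.139.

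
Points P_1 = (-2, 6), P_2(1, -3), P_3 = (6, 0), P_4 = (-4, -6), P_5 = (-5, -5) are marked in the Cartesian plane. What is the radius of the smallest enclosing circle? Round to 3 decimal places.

6.568

A smallest enclosing disk is always determined by at most three of the input points on its boundary.
The minimum enclosing circle is determined by three boundary points: P_1, P_3, P_4.
Their circumcentre is (-5/9, -11/27) with r² = 31450/729.
The farthest remaining point P_5 is at distance² 29776/729 ≤ 31450/729.
r = √(31450/729) ≈ 6.568.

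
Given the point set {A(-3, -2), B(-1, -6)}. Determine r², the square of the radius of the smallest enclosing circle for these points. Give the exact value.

The smallest circle enclosing two points has them as diameter endpoints.
Centre = midpoint = (-2, -4); r² = |AB|²/4 = 20/4 = 5.

5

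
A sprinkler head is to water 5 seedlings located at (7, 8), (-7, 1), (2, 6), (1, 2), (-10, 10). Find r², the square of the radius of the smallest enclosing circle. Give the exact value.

The minimum enclosing circle of a finite set is fixed by two of the points (as a diameter) or three (as a circumcircle).
The minimum enclosing circle is determined by three boundary points: (7, 8), (-7, 1), (-10, 10).
Their circumcentre is (-23/14, 109/14) with r² = 7325/98.
The farthest remaining point (1, 2) is at distance² 3965/98 ≤ 7325/98.

7325/98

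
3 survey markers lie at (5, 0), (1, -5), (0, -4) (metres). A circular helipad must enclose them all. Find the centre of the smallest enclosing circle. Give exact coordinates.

Call the three points A, B, C in the order given.
Side lengths²: AB² = 41, AC² = 41, BC² = 2.
Since AC² = 41 < 41 + 2 = 43, the triangle is acute, so the smallest enclosing circle is the circumcircle.
Circumcentre = (49/18, -41/18), r² = 1681/162.
Centre = (49/18, -41/18).

(49/18, -41/18)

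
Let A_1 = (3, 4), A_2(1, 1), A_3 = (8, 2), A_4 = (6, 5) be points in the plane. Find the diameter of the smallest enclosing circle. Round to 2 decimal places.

7.10

A smallest enclosing disk is always determined by at most three of the input points on its boundary.
The minimum enclosing circle is determined by three boundary points: A_2, A_3, A_4.
Their circumcentre is (205/46, 83/46) with r² = 13325/1058.
The farthest remaining point A_1 is at distance² 7345/1058 ≤ 13325/1058.
Diameter = 2r = 2√(13325/1058) ≈ 7.10.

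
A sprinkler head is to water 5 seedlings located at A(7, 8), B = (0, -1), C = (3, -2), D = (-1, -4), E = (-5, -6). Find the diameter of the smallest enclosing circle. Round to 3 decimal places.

A smallest enclosing disk is always determined by at most three of the input points on its boundary.
The farthest pair is A–E with squared distance 340. The circle on this segment as diameter has centre (1, 1) and r² = 340/4 = 85.
Check B: distance² to centre = 5 ≤ 85, so it lies inside.
All remaining points lie in this disk, and no smaller disk contains both endpoints, so this is the minimum enclosing circle.
Diameter = 2r = 2√85 ≈ 18.439.

18.439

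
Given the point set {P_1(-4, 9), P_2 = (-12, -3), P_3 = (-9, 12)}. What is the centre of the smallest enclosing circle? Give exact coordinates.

Side lengths²: P_1P_2² = 208, P_1P_3² = 34, P_2P_3² = 234.
Since P_2P_3² = 234 < 208 + 34 = 242, the triangle is acute, so the smallest enclosing circle is the circumcircle.
Circumcentre = (-71/7, 31/7), r² = 2873/49.
Centre = (-71/7, 31/7).

(-71/7, 31/7)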